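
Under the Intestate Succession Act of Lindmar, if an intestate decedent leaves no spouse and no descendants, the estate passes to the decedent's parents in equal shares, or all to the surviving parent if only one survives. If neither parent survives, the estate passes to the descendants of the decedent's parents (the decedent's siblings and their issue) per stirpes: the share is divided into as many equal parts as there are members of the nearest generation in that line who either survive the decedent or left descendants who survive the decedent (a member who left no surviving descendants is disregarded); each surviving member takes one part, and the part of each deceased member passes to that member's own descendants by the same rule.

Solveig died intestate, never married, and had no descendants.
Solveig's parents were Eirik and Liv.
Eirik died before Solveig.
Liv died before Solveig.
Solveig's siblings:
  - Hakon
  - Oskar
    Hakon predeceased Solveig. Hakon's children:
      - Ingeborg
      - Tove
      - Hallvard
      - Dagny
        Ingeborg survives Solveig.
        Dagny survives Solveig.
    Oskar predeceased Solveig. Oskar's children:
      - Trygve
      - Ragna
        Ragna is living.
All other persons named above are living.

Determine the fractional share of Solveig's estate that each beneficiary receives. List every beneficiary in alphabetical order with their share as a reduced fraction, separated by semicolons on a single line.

Dagny 1/8; Hallvard 1/8; Ingeborg 1/8; Ragna 1/4; Tove 1/8; Trygve 1/4

Neither parent survives and there are no descendants, so the estate passes to Solveig's siblings and their issue per stirpes.
The estate is divided into 2 equal shares of 1/2 among Hakon, Oskar.
Hakon predeceased; the 1/2 allotted to Hakon's branch passes to Hakon's issue by representation.
The 1/2 is divided into 4 equal shares of 1/8 among Ingeborg, Tove, Hallvard, Dagny.
Ingeborg is living and takes 1/8.
Tove is living and takes 1/8.
Hallvard is living and takes 1/8.
Dagny is living and takes 1/8.
Oskar predeceased; the 1/2 allotted to Oskar's branch passes to Oskar's issue by representation.
The 1/2 is divided into 2 equal shares of 1/4 among Trygve, Ragna.
Trygve is living and takes 1/4.
Ragna is living and takes 1/4.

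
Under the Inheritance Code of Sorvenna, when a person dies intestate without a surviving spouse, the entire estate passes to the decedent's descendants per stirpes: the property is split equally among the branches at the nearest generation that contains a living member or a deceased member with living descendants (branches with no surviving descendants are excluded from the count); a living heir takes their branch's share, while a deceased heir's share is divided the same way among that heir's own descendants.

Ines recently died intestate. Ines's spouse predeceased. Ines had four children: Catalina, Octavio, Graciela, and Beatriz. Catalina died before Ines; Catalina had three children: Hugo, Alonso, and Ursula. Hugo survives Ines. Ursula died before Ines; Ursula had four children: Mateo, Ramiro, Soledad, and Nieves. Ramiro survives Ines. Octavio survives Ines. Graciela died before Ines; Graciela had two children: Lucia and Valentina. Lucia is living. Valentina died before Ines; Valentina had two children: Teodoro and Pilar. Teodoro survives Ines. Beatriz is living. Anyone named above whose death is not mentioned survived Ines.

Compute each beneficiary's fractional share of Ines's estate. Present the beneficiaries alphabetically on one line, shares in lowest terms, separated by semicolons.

There is no surviving spouse, so the entire estate passes to Ines's descendants per stirpes.
The estate is divided into 4 equal shares of 1/4 among Catalina, Octavio, Graciela, Beatriz.
Catalina predeceased; the 1/4 allotted to Catalina's branch passes to Catalina's issue by representation.
The 1/4 is divided into 3 equal shares of 1/12 among Hugo, Alonso, Ursula.
Hugo is living and takes 1/12.
Alonso is living and takes 1/12.
Ursula predeceased; the 1/12 allotted to Ursula's branch passes to Ursula's issue by representation.
The 1/12 is divided into 4 equal shares of 1/48 among Mateo, Ramiro, Soledad, Nieves.
Mateo is living and takes 1/48.
Ramiro is living and takes 1/48.
Soledad is living and takes 1/48.
Nieves is living and takes 1/48.
Octavio is living and takes 1/4.
Graciela predeceased; the 1/4 allotted to Graciela's branch passes to Graciela's issue by representation.
The 1/4 is divided into 2 equal shares of 1/8 among Lucia, Valentina.
Lucia is living and takes 1/8.
Valentina predeceased; the 1/8 allotted to Valentina's branch passes to Valentina's issue by representation.
The 1/8 is divided into 2 equal shares of 1/16 among Teodoro, Pilar.
Teodoro is living and takes 1/16.
Pilar is living and takes 1/16.
Beatriz is living and takes 1/4.

Alonso 1/12; Beatriz 1/4; Hugo 1/12; Lucia 1/8; Mateo 1/48; Nieves 1/48; Octavio 1/4; Pilar 1/16; Ramiro 1/48; Soledad 1/48; Teodoro 1/16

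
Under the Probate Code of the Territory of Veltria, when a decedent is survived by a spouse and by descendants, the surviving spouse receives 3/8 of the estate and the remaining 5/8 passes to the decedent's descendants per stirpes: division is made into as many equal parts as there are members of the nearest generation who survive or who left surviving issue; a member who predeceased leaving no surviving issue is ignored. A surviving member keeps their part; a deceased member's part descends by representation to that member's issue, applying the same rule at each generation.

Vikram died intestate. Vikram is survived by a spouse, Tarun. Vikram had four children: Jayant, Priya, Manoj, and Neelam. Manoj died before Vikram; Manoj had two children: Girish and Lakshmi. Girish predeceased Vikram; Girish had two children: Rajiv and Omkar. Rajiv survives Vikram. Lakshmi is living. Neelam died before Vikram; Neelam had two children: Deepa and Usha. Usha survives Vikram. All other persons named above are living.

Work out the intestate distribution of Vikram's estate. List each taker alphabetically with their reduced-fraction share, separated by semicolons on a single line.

Deepa 5/64; Jayant 5/32; Lakshmi 5/64; Omkar 5/128; Priya 5/32; Rajiv 5/128; Tarun 3/8; Usha 5/64

Tarun, as surviving spouse, takes 3/8.
The remaining 5/8 passes to Vikram's descendants per stirpes.
The 5/8 is divided into 4 equal shares of 5/32 among Jayant, Priya, Manoj, Neelam.
Jayant is living and takes 5/32.
Priya is living and takes 5/32.
Manoj predeceased; the 5/32 allotted to Manoj's branch passes to Manoj's issue by representation.
The 5/32 is divided into 2 equal shares of 5/64 among Girish, Lakshmi.
Girish predeceased; the 5/64 allotted to Girish's branch passes to Girish's issue by representation.
The 5/64 is divided into 2 equal shares of 5/128 among Rajiv, Omkar.
Rajiv is living and takes 5/128.
Omkar is living and takes 5/128.
Lakshmi is living and takes 5/64.
Neelam predeceased; the 5/32 allotted to Neelam's branch passes to Neelam's issue by representation.
The 5/32 is divided into 2 equal shares of 5/64 among Deepa, Usha.
Deepa is living and takes 5/64.
Usha is living and takes 5/64.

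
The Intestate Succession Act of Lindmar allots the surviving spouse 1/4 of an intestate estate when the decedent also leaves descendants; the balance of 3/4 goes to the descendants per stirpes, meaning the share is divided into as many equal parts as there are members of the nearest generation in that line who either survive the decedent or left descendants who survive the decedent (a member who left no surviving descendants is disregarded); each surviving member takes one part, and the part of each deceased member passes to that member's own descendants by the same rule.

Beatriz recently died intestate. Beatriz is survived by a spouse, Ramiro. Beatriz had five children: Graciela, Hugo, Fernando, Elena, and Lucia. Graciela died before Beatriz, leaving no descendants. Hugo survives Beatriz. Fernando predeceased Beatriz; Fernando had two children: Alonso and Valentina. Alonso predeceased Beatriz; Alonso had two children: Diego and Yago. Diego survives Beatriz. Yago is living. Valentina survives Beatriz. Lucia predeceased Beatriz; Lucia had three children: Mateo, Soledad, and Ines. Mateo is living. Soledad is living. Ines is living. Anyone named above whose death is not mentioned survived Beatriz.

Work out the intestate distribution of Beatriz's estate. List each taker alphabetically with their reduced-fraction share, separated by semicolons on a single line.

Diego 3/64; Elena 3/16; Hugo 3/16; Ines 1/16; Mateo 1/16; Ramiro 1/4; Soledad 1/16; Valentina 3/32; Yago 3/64

Ramiro, as surviving spouse, takes 1/4.
The remaining 3/4 passes to Beatriz's descendants per stirpes.
Graciela left no surviving issue, so that branch lapses and is disregarded.
The 3/4 is divided into 4 equal shares of 3/16 among Hugo, Fernando, Elena, Lucia.
Hugo is living and takes 3/16.
Fernando predeceased; the 3/16 allotted to Fernando's branch passes to Fernando's issue by representation.
The 3/16 is divided into 2 equal shares of 3/32 among Alonso, Valentina.
Alonso predeceased; the 3/32 allotted to Alonso's branch passes to Alonso's issue by representation.
The 3/32 is divided into 2 equal shares of 3/64 among Diego, Yago.
Diego is living and takes 3/64.
Yago is living and takes 3/64.
Valentina is living and takes 3/32.
Elena is living and takes 3/16.
Lucia predeceased; the 3/16 allotted to Lucia's branch passes to Lucia's issue by representation.
The 3/16 is divided into 3 equal shares of 1/16 among Mateo, Soledad, Ines.
Mateo is living and takes 1/16.
Soledad is living and takes 1/16.
Ines is living and takes 1/16.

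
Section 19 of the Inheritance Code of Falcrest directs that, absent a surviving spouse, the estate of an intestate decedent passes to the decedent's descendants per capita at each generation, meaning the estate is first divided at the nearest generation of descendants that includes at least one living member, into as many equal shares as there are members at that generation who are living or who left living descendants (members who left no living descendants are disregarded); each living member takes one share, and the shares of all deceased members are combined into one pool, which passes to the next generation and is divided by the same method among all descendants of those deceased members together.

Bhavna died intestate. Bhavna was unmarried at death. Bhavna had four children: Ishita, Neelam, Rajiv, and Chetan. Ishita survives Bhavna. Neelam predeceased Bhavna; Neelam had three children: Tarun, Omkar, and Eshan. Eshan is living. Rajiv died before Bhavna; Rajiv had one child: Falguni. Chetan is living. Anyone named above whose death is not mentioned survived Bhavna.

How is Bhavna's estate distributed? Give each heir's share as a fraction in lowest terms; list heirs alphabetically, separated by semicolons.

There is no surviving spouse, so the entire estate passes to Bhavna's descendants per capita at each generation.
At generation 1 (Ishita, Neelam, Rajiv, Chetan) there are 4 shares of (1)/4 = 1/4 each.
Living: Ishita and Chetan — each takes 1/4.
Deceased: Neelam and Rajiv. Their combined 1/2 is pooled and carried to generation 2.
At generation 2 (Tarun, Omkar, Eshan, Falguni) there are 4 shares of (1/2)/4 = 1/8 each.
Living: Tarun, Omkar, Eshan, and Falguni — each takes 1/8.

Chetan 1/4; Eshan 1/8; Falguni 1/8; Ishita 1/4; Omkar 1/8; Tarun 1/8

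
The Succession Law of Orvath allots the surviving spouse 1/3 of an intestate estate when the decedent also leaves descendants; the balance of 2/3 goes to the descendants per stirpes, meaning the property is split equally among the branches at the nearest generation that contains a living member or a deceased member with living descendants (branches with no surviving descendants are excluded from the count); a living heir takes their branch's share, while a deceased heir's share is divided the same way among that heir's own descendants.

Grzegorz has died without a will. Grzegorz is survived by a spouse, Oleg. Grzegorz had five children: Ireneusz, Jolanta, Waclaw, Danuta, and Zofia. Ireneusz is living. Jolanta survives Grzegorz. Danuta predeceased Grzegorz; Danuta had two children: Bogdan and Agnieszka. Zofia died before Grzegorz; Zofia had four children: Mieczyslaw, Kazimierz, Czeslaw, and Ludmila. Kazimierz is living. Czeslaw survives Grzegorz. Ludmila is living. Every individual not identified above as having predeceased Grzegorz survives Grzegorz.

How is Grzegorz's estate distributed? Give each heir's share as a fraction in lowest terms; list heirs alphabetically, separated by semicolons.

Agnieszka 1/15; Bogdan 1/15; Czeslaw 1/30; Ireneusz 2/15; Jolanta 2/15; Kazimierz 1/30; Ludmila 1/30; Mieczyslaw 1/30; Oleg 1/3; Waclaw 2/15

Oleg, as surviving spouse, takes 1/3.
The remaining 2/3 passes to Grzegorz's descendants per stirpes.
The 2/3 is divided into 5 equal shares of 2/15 among Ireneusz, Jolanta, Waclaw, Danuta, Zofia.
Ireneusz is living and takes 2/15.
Jolanta is living and takes 2/15.
Waclaw is living and takes 2/15.
Danuta predeceased; the 2/15 allotted to Danuta's branch passes to Danuta's issue by representation.
The 2/15 is divided into 2 equal shares of 1/15 among Bogdan, Agnieszka.
Bogdan is living and takes 1/15.
Agnieszka is living and takes 1/15.
Zofia predeceased; the 2/15 allotted to Zofia's branch passes to Zofia's issue by representation.
The 2/15 is divided into 4 equal shares of 1/30 among Mieczyslaw, Kazimierz, Czeslaw, Ludmila.
Mieczyslaw is living and takes 1/30.
Kazimierz is living and takes 1/30.
Czeslaw is living and takes 1/30.
Ludmila is living and takes 1/30.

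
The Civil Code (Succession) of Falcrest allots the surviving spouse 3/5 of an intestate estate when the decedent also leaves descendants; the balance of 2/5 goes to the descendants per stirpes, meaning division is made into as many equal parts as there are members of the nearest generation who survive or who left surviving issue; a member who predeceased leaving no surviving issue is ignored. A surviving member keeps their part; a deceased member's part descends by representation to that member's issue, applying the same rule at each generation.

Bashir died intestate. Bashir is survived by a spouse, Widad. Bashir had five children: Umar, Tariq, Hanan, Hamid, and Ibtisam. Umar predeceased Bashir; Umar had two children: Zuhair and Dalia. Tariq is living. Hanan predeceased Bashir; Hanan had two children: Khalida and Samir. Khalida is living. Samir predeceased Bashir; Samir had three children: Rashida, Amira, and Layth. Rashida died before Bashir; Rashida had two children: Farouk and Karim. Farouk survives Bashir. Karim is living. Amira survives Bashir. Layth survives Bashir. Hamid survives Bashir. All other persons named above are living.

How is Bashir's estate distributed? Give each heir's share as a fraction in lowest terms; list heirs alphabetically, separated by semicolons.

Widad, as surviving spouse, takes 3/5.
The remaining 2/5 passes to Bashir's descendants per stirpes.
The 2/5 is divided into 5 equal shares of 2/25 among Umar, Tariq, Hanan, Hamid, Ibtisam.
Umar predeceased; the 2/25 allotted to Umar's branch passes to Umar's issue by representation.
The 2/25 is divided into 2 equal shares of 1/25 among Zuhair, Dalia.
Zuhair is living and takes 1/25.
Dalia is living and takes 1/25.
Tariq is living and takes 2/25.
Hanan predeceased; the 2/25 allotted to Hanan's branch passes to Hanan's issue by representation.
The 2/25 is divided into 2 equal shares of 1/25 among Khalida, Samir.
Khalida is living and takes 1/25.
Samir predeceased; the 1/25 allotted to Samir's branch passes to Samir's issue by representation.
The 1/25 is divided into 3 equal shares of 1/75 among Rashida, Amira, Layth.
Rashida predeceased; the 1/75 allotted to Rashida's branch passes to Rashida's issue by representation.
The 1/75 is divided into 2 equal shares of 1/150 among Farouk, Karim.
Farouk is living and takes 1/150.
Karim is living and takes 1/150.
Amira is living and takes 1/75.
Layth is living and takes 1/75.
Hamid is living and takes 2/25.
Ibtisam is living and takes 2/25.

Amira 1/75; Dalia 1/25; Farouk 1/150; Hamid 2/25; Ibtisam 2/25; Karim 1/150; Khalida 1/25; Layth 1/75; Tariq 2/25; Widad 3/5; Zuhair 1/25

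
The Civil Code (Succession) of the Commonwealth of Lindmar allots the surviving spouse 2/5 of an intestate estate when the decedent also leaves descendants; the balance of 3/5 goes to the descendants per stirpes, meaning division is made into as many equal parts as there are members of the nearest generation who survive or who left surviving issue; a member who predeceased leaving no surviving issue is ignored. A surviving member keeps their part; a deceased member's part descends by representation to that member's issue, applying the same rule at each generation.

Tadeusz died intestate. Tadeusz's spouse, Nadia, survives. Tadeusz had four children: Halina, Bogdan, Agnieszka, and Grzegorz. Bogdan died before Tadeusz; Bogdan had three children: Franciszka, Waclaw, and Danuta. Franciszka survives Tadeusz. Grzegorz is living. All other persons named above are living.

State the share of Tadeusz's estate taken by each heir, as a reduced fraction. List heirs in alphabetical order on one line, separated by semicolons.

Nadia, as surviving spouse, takes 2/5.
The remaining 3/5 passes to Tadeusz's descendants per stirpes.
The 3/5 is divided into 4 equal shares of 3/20 among Halina, Bogdan, Agnieszka, Grzegorz.
Halina is living and takes 3/20.
Bogdan predeceased; the 3/20 allotted to Bogdan's branch passes to Bogdan's issue by representation.
The 3/20 is divided into 3 equal shares of 1/20 among Franciszka, Waclaw, Danuta.
Franciszka is living and takes 1/20.
Waclaw is living and takes 1/20.
Danuta is living and takes 1/20.
Agnieszka is living and takes 3/20.
Grzegorz is living and takes 3/20.

Agnieszka 3/20; Danuta 1/20; Franciszka 1/20; Grzegorz 3/20; Halina 3/20; Nadia 2/5; Waclaw 1/20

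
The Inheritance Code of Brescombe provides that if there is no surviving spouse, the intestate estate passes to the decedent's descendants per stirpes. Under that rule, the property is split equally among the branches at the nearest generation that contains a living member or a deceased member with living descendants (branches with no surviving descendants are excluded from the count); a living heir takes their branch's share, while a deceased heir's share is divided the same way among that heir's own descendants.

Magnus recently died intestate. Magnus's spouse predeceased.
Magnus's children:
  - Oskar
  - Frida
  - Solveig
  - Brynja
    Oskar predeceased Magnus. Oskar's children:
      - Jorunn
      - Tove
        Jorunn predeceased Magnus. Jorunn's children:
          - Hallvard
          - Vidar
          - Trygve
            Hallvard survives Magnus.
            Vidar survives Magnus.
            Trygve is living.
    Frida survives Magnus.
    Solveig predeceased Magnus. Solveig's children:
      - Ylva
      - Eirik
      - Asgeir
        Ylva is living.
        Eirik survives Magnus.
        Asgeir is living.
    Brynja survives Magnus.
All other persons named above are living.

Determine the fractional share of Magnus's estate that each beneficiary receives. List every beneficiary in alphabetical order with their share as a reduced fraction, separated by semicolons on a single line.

Asgeir 1/12; Brynja 1/4; Eirik 1/12; Frida 1/4; Hallvard 1/24; Tove 1/8; Trygve 1/24; Vidar 1/24; Ylva 1/12

There is no surviving spouse, so the entire estate passes to Magnus's descendants per stirpes.
The estate is divided into 4 equal shares of 1/4 among Oskar, Frida, Solveig, Brynja.
Oskar predeceased; the 1/4 allotted to Oskar's branch passes to Oskar's issue by representation.
The 1/4 is divided into 2 equal shares of 1/8 among Jorunn, Tove.
Jorunn predeceased; the 1/8 allotted to Jorunn's branch passes to Jorunn's issue by representation.
The 1/8 is divided into 3 equal shares of 1/24 among Hallvard, Vidar, Trygve.
Hallvard is living and takes 1/24.
Vidar is living and takes 1/24.
Trygve is living and takes 1/24.
Tove is living and takes 1/8.
Frida is living and takes 1/4.
Solveig predeceased; the 1/4 allotted to Solveig's branch passes to Solveig's issue by representation.
The 1/4 is divided into 3 equal shares of 1/12 among Ylva, Eirik, Asgeir.
Ylva is living and takes 1/12.
Eirik is living and takes 1/12.
Asgeir is living and takes 1/12.
Brynja is living and takes 1/4.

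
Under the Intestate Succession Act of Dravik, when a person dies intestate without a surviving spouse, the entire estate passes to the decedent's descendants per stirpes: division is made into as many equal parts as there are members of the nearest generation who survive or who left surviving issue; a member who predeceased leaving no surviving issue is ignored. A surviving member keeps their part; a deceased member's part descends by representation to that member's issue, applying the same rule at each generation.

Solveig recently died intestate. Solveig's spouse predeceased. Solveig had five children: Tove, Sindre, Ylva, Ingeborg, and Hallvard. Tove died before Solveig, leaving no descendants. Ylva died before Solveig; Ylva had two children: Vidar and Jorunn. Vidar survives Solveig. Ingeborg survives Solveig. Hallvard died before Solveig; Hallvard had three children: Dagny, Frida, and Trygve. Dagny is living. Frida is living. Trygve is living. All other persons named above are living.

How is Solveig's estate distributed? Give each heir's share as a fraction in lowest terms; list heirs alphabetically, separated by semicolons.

There is no surviving spouse, so the entire estate passes to Solveig's descendants per stirpes.
Tove left no surviving issue, so that branch lapses and is disregarded.
The estate is divided into 4 equal shares of 1/4 among Sindre, Ylva, Ingeborg, Hallvard.
Sindre is living and takes 1/4.
Ylva predeceased; the 1/4 allotted to Ylva's branch passes to Ylva's issue by representation.
The 1/4 is divided into 2 equal shares of 1/8 among Vidar, Jorunn.
Vidar is living and takes 1/8.
Jorunn is living and takes 1/8.
Ingeborg is living and takes 1/4.
Hallvard predeceased; the 1/4 allotted to Hallvard's branch passes to Hallvard's issue by representation.
The 1/4 is divided into 3 equal shares of 1/12 among Dagny, Frida, Trygve.
Dagny is living and takes 1/12.
Frida is living and takes 1/12.
Trygve is living and takes 1/12.

Dagny 1/12; Frida 1/12; Ingeborg 1/4; Jorunn 1/8; Sindre 1/4; Trygve 1/12; Vidar 1/8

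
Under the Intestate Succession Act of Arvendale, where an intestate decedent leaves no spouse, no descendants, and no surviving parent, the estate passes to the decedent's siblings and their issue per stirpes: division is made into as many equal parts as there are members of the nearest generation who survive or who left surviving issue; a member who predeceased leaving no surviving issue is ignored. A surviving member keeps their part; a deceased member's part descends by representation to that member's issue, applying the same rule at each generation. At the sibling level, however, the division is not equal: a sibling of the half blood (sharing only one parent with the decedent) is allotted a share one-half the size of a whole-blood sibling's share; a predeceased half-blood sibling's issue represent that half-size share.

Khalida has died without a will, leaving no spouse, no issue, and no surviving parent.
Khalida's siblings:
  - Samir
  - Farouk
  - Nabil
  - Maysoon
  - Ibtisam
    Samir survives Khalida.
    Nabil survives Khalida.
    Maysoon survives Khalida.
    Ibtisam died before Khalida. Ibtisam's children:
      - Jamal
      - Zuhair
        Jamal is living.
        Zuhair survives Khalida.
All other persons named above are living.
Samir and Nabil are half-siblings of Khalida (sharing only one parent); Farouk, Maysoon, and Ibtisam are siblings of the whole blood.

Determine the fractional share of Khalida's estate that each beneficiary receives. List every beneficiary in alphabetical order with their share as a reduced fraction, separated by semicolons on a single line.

No spouse, descendants, or parent survives, so the estate passes to Khalida's siblings per stirpes.
Half-blood siblings count for one-half the weight of whole-blood siblings at the initial division.
Dividing 1 in proportion to weights (total weight 4): Samir (weight 1/2) → 1/8; Farouk (weight 1) → 1/4; Nabil (weight 1/2) → 1/8; Maysoon (weight 1) → 1/4; Ibtisam (weight 1) → 1/4.
Samir is living and takes 1/8.
Farouk is living and takes 1/4.
Nabil is living and takes 1/8.
Maysoon is living and takes 1/4.
Ibtisam predeceased; the 1/4 allotted to Ibtisam's branch passes to Ibtisam's issue by representation.
The 1/4 is divided into 2 equal shares of 1/8 among Jamal, Zuhair.
Jamal is living and takes 1/8.
Zuhair is living and takes 1/8.

Farouk 1/4; Jamal 1/8; Maysoon 1/4; Nabil 1/8; Samir 1/8; Zuhair 1/8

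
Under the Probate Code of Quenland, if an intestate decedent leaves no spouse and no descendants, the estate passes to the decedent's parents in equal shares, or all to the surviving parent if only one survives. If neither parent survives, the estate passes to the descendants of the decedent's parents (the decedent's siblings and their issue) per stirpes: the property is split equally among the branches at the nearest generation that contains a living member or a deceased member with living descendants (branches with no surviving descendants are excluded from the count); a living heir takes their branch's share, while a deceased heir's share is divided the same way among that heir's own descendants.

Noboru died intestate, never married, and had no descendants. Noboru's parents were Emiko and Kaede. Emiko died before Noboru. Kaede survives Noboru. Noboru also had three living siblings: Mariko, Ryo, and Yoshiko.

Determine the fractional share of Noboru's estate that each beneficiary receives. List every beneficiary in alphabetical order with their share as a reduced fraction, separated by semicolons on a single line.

Only one parent, Kaede, survives, so Kaede takes the entire estate. The siblings take nothing because a surviving parent has priority.

Kaede 1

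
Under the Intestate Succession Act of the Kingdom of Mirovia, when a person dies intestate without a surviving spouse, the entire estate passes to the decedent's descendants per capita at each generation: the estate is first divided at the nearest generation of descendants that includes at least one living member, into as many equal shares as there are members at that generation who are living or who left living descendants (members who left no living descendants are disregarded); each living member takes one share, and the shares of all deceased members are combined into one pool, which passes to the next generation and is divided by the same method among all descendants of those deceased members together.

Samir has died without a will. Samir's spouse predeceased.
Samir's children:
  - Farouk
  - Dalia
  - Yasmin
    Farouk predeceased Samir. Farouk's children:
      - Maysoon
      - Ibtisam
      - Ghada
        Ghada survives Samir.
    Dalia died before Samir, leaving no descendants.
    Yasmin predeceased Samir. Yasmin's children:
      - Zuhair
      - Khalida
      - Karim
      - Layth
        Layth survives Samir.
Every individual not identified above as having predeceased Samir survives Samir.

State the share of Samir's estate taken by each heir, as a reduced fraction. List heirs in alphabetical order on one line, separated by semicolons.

There is no surviving spouse, so the entire estate passes to Samir's descendants per capita at each generation.
No one at generation 1 (Farouk, Yasmin) is living; moving to the next generation.
At generation 2 (Maysoon, Ibtisam, Ghada, Zuhair, Khalida, Karim, Layth) there are 7 shares of (1)/7 = 1/7 each.
Living: Maysoon, Ibtisam, Ghada, Zuhair, Khalida, Karim, and Layth — each takes 1/7.

Ghada 1/7; Ibtisam 1/7; Karim 1/7; Khalida 1/7; Layth 1/7; Maysoon 1/7; Zuhair 1/7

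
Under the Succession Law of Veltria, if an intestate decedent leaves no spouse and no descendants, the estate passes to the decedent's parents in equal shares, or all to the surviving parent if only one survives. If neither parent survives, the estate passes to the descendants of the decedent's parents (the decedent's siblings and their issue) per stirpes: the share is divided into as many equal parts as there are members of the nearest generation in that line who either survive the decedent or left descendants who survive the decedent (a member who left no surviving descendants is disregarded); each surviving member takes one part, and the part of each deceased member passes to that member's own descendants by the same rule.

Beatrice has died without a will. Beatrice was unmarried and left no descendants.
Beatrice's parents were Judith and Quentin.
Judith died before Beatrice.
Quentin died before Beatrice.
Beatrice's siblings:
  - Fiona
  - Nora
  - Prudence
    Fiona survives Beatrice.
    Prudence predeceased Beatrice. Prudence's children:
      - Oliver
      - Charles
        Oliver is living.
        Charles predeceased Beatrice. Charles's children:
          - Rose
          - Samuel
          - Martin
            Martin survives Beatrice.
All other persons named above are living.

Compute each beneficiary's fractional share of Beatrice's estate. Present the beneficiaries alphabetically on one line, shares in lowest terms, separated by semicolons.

Fiona 1/3; Martin 1/18; Nora 1/3; Oliver 1/6; Rose 1/18; Samuel 1/18

Neither parent survives and there are no descendants, so the estate passes to Beatrice's siblings and their issue per stirpes.
The estate is divided into 3 equal shares of 1/3 among Fiona, Nora, Prudence.
Fiona is living and takes 1/3.
Nora is living and takes 1/3.
Prudence predeceased; the 1/3 allotted to Prudence's branch passes to Prudence's issue by representation.
The 1/3 is divided into 2 equal shares of 1/6 among Oliver, Charles.
Oliver is living and takes 1/6.
Charles predeceased; the 1/6 allotted to Charles's branch passes to Charles's issue by representation.
The 1/6 is divided into 3 equal shares of 1/18 among Rose, Samuel, Martin.
Rose is living and takes 1/18.
Samuel is living and takes 1/18.
Martin is living and takes 1/18.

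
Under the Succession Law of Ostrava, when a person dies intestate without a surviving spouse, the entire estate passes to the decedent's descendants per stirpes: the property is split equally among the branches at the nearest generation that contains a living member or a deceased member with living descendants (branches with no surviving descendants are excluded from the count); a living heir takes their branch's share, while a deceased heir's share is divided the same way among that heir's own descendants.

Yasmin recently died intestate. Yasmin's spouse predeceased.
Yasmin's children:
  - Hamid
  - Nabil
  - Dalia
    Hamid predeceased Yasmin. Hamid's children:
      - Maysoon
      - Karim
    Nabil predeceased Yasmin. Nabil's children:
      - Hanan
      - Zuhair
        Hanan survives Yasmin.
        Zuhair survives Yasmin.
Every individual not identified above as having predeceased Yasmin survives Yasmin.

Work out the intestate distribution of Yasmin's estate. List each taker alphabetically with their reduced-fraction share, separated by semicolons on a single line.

There is no surviving spouse, so the entire estate passes to Yasmin's descendants per stirpes.
The estate is divided into 3 equal shares of 1/3 among Hamid, Nabil, Dalia.
Hamid predeceased; the 1/3 allotted to Hamid's branch passes to Hamid's issue by representation.
The 1/3 is divided into 2 equal shares of 1/6 among Maysoon, Karim.
Maysoon is living and takes 1/6.
Karim is living and takes 1/6.
Nabil predeceased; the 1/3 allotted to Nabil's branch passes to Nabil's issue by representation.
The 1/3 is divided into 2 equal shares of 1/6 among Hanan, Zuhair.
Hanan is living and takes 1/6.
Zuhair is living and takes 1/6.
Dalia is living and takes 1/3.

Dalia 1/3; Hanan 1/6; Karim 1/6; Maysoon 1/6; Zuhair 1/6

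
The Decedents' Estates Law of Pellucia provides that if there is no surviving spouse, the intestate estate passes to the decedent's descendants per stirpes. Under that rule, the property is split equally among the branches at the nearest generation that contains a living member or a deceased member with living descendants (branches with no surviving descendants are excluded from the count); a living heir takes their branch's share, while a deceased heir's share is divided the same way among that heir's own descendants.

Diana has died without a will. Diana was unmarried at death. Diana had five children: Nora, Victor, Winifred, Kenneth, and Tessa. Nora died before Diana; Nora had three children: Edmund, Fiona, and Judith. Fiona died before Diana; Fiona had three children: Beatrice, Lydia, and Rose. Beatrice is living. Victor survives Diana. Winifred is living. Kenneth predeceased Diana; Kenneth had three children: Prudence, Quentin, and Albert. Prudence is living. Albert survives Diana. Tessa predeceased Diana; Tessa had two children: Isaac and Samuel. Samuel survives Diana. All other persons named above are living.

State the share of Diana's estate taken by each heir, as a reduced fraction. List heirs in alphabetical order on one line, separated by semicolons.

There is no surviving spouse, so the entire estate passes to Diana's descendants per stirpes.
The estate is divided into 5 equal shares of 1/5 among Nora, Victor, Winifred, Kenneth, Tessa.
Nora predeceased; the 1/5 allotted to Nora's branch passes to Nora's issue by representation.
The 1/5 is divided into 3 equal shares of 1/15 among Edmund, Fiona, Judith.
Edmund is living and takes 1/15.
Fiona predeceased; the 1/15 allotted to Fiona's branch passes to Fiona's issue by representation.
The 1/15 is divided into 3 equal shares of 1/45 among Beatrice, Lydia, Rose.
Beatrice is living and takes 1/45.
Lydia is living and takes 1/45.
Rose is living and takes 1/45.
Judith is living and takes 1/15.
Victor is living and takes 1/5.
Winifred is living and takes 1/5.
Kenneth predeceased; the 1/5 allotted to Kenneth's branch passes to Kenneth's issue by representation.
The 1/5 is divided into 3 equal shares of 1/15 among Prudence, Quentin, Albert.
Prudence is living and takes 1/15.
Quentin is living and takes 1/15.
Albert is living and takes 1/15.
Tessa predeceased; the 1/5 allotted to Tessa's branch passes to Tessa's issue by representation.
The 1/5 is divided into 2 equal shares of 1/10 among Isaac, Samuel.
Isaac is living and takes 1/10.
Samuel is living and takes 1/10.

Albert 1/15; Beatrice 1/45; Edmund 1/15; Isaac 1/10; Judith 1/15; Lydia 1/45; Prudence 1/15; Quentin 1/15; Rose 1/45; Samuel 1/10; Victor 1/5; Winifred 1/5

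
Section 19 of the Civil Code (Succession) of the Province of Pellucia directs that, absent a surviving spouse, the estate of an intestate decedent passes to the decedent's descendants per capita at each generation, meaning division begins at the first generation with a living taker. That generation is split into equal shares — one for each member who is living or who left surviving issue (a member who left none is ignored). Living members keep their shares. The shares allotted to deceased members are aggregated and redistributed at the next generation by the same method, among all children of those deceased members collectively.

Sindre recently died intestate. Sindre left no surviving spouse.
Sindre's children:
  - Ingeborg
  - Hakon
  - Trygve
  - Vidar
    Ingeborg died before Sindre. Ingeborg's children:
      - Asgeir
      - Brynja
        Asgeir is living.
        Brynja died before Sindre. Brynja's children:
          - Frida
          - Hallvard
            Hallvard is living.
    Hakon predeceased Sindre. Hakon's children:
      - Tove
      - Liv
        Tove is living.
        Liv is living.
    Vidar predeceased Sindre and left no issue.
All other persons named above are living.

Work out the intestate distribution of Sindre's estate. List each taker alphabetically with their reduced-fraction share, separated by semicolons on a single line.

Asgeir 1/6; Frida 1/12; Hallvard 1/12; Liv 1/6; Tove 1/6; Trygve 1/3

There is no surviving spouse, so the entire estate passes to Sindre's descendants per capita at each generation.
At generation 1 (Ingeborg, Hakon, Trygve) there are 3 shares of (1)/3 = 1/3 each.
Living: Trygve — each takes 1/3.
Deceased: Ingeborg and Hakon. Their combined 2/3 is pooled and carried to generation 2.
At generation 2 (Asgeir, Brynja, Tove, Liv) there are 4 shares of (2/3)/4 = 1/6 each.
Living: Asgeir, Tove, and Liv — each takes 1/6.
Deceased: Brynja. That 1/6 share is carried to generation 3.
At generation 3 (Frida, Hallvard) there are 2 shares of (1/6)/2 = 1/12 each.
Living: Frida and Hallvard — each takes 1/12.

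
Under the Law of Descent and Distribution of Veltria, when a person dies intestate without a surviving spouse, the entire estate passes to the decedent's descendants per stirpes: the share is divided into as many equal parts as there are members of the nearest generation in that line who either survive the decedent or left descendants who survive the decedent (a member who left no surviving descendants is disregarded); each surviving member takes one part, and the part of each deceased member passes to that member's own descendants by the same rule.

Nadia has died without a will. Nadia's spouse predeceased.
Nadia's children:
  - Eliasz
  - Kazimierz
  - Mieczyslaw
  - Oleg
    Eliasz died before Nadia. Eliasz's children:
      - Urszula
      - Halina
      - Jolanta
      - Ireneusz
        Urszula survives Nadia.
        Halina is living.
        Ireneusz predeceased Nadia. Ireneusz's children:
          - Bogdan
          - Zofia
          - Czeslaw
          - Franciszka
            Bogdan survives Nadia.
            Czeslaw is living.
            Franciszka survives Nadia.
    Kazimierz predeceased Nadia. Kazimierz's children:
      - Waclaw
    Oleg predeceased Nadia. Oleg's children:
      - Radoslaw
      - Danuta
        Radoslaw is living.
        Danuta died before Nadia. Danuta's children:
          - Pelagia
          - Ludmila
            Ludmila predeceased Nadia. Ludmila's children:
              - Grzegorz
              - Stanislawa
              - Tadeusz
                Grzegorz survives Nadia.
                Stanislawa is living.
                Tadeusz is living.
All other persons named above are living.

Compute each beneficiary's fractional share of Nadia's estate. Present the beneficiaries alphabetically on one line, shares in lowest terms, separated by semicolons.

Bogdan 1/64; Czeslaw 1/64; Franciszka 1/64; Grzegorz 1/48; Halina 1/16; Jolanta 1/16; Mieczyslaw 1/4; Pelagia 1/16; Radoslaw 1/8; Stanislawa 1/48; Tadeusz 1/48; Urszula 1/16; Waclaw 1/4; Zofia 1/64

There is no surviving spouse, so the entire estate passes to Nadia's descendants per stirpes.
The estate is divided into 4 equal shares of 1/4 among Eliasz, Kazimierz, Mieczyslaw, Oleg.
Eliasz predeceased; the 1/4 allotted to Eliasz's branch passes to Eliasz's issue by representation.
The 1/4 is divided into 4 equal shares of 1/16 among Urszula, Halina, Jolanta, Ireneusz.
Urszula is living and takes 1/16.
Halina is living and takes 1/16.
Jolanta is living and takes 1/16.
Ireneusz predeceased; the 1/16 allotted to Ireneusz's branch passes to Ireneusz's issue by representation.
The 1/16 is divided into 4 equal shares of 1/64 among Bogdan, Zofia, Czeslaw, Franciszka.
Bogdan is living and takes 1/64.
Zofia is living and takes 1/64.
Czeslaw is living and takes 1/64.
Franciszka is living and takes 1/64.
Kazimierz predeceased; the 1/4 allotted to Kazimierz's branch passes to Kazimierz's issue by representation.
Waclaw is the sole taker at this level and receives the full 1/4.
Mieczyslaw is living and takes 1/4.
Oleg predeceased; the 1/4 allotted to Oleg's branch passes to Oleg's issue by representation.
The 1/4 is divided into 2 equal shares of 1/8 among Radoslaw, Danuta.
Radoslaw is living and takes 1/8.
Danuta predeceased; the 1/8 allotted to Danuta's branch passes to Danuta's issue by representation.
The 1/8 is divided into 2 equal shares of 1/16 among Pelagia, Ludmila.
Pelagia is living and takes 1/16.
Ludmila predeceased; the 1/16 allotted to Ludmila's branch passes to Ludmila's issue by representation.
The 1/16 is divided into 3 equal shares of 1/48 among Grzegorz, Stanislawa, Tadeusz.
Grzegorz is living and takes 1/48.
Stanislawa is living and takes 1/48.
Tadeusz is living and takes 1/48.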